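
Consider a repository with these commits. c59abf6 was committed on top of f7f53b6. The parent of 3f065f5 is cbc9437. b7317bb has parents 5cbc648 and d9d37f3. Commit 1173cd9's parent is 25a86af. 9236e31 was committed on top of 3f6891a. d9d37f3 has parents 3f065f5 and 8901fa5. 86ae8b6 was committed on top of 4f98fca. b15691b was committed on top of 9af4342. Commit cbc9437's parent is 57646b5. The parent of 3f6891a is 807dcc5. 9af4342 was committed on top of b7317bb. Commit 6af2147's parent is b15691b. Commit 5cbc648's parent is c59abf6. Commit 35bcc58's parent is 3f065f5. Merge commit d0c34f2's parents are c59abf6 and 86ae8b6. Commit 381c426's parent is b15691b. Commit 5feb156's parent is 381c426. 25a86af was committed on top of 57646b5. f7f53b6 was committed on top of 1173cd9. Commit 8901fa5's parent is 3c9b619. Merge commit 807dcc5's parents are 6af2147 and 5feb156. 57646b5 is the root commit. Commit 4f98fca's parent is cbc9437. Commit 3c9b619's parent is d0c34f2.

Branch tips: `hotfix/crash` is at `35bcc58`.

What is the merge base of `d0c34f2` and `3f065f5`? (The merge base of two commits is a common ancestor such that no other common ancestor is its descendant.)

cbc9437

Ancestors of d0c34f2: {1173cd9, 25a86af, 4f98fca, 57646b5, 86ae8b6, c59abf6, cbc9437, d0c34f2, f7f53b6}.
Ancestors of 3f065f5: {3f065f5, 57646b5, cbc9437}.
Common ancestors: {57646b5, cbc9437}.
Among these, cbc9437 is not an ancestor of any other common ancestor — it is the merge base.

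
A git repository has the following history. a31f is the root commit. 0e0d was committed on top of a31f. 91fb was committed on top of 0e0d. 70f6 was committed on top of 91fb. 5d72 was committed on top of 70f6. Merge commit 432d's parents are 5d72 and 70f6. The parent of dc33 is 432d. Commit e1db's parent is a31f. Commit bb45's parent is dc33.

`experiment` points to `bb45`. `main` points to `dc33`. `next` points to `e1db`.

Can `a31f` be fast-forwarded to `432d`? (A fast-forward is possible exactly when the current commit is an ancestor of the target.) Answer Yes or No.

A fast-forward from a31f to 432d is possible iff a31f is an ancestor of 432d.
Ancestors of 432d: {0e0d, 432d, 5d72, 70f6, 91fb, a31f}.
a31f is among them, so fast-forward is possible.

Yes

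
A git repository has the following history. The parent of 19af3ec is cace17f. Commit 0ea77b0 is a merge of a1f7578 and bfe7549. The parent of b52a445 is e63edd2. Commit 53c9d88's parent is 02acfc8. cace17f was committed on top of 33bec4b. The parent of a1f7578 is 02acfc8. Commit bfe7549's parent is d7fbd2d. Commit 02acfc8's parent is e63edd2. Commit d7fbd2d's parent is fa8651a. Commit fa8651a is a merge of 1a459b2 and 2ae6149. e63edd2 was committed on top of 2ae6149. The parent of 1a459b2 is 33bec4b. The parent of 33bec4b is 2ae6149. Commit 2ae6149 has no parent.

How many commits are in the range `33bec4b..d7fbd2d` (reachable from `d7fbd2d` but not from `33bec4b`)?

Reachable from d7fbd2d: {1a459b2, 2ae6149, 33bec4b, d7fbd2d, fa8651a}.
Reachable from 33bec4b: {2ae6149, 33bec4b}.
In d7fbd2d's history but not 33bec4b's: {1a459b2, d7fbd2d, fa8651a} — 3 commits.

3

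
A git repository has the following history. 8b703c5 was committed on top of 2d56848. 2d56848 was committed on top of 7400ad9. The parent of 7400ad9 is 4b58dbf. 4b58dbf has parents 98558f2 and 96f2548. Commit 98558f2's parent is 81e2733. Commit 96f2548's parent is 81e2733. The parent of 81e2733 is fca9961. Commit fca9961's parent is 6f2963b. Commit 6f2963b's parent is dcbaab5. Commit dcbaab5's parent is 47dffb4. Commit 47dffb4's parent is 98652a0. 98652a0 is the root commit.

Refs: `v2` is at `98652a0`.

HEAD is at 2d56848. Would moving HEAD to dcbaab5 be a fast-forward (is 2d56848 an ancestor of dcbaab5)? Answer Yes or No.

A fast-forward from 2d56848 to dcbaab5 is possible iff 2d56848 is an ancestor of dcbaab5.
Ancestors of dcbaab5: {47dffb4, 98652a0, dcbaab5}.
2d56848 is not among them, so fast-forward is not possible.

No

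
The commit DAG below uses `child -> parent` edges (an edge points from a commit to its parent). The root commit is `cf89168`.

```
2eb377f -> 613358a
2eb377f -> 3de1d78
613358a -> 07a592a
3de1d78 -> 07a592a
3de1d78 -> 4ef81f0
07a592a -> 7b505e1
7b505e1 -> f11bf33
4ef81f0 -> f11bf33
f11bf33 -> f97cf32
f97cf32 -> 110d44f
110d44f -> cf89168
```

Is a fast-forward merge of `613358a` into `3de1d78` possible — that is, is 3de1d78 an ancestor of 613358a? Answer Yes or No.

No

A fast-forward from 3de1d78 to 613358a is possible iff 3de1d78 is an ancestor of 613358a.
Ancestors of 613358a: {07a592a, 110d44f, 613358a, 7b505e1, cf89168, f11bf33, f97cf32}.
3de1d78 is not among them, so fast-forward is not possible.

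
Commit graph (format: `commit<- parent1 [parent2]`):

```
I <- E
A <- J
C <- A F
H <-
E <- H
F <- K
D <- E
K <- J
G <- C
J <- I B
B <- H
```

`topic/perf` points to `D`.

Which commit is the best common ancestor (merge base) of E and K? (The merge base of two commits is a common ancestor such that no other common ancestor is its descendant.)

E

Ancestors of E: {E, H}.
Ancestors of K: {B, E, H, I, J, K}.
Common ancestors: {E, H}.
Among these, E is not an ancestor of any other common ancestor — it is the merge base.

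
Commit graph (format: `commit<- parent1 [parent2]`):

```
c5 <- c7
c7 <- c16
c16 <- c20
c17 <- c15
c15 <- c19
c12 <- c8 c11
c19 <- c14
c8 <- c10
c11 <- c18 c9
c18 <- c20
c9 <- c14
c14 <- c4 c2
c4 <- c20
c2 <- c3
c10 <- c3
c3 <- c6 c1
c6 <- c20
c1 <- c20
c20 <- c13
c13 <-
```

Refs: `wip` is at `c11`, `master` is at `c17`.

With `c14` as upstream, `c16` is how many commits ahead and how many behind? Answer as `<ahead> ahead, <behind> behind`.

Reachable from c16: {c13, c16, c20}.
Reachable from c14: {c1, c13, c14, c2, c20, c3, c4, c6}.
Only in c16's history (ahead): {c16} — 1.
Only in c14's history (behind): {c1, c14, c2, c3, c4, c6} — 6.

1 ahead, 6 behind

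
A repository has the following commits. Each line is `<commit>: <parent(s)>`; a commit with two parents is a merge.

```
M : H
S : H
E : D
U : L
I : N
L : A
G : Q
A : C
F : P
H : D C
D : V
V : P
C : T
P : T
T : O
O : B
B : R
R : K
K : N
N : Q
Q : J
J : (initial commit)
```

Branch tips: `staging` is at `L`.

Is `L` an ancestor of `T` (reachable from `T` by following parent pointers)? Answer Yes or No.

Ancestors of T: {B, J, K, N, O, Q, R, T}.
L is not in that set, so it is not an ancestor of T.

No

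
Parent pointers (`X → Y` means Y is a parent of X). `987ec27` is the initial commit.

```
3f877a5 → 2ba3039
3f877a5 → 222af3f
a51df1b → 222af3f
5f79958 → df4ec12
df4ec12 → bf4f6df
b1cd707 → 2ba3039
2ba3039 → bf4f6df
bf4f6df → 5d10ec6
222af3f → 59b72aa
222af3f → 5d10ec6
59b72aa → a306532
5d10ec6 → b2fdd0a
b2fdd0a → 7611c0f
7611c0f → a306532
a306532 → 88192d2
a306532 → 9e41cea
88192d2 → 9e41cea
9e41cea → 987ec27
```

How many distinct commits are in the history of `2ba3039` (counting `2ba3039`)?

9

Walking parent pointers from 2ba3039: reachable set = {2ba3039, 5d10ec6, 7611c0f, 88192d2, 987ec27, 9e41cea, a306532, b2fdd0a, bf4f6df}.
That is 9 commits.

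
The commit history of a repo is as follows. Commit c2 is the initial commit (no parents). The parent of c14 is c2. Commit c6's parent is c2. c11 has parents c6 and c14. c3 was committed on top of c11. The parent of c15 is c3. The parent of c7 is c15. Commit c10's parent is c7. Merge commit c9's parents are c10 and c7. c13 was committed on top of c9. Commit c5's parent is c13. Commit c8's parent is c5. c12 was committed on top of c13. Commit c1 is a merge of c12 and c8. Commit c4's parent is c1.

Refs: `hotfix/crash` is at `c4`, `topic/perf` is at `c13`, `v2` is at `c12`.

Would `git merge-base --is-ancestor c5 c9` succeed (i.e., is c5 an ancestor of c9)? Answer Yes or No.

No

Ancestors of c9: {c10, c11, c14, c15, c2, c3, c6, c7, c9}.
c5 is not in that set, so it is not an ancestor of c9.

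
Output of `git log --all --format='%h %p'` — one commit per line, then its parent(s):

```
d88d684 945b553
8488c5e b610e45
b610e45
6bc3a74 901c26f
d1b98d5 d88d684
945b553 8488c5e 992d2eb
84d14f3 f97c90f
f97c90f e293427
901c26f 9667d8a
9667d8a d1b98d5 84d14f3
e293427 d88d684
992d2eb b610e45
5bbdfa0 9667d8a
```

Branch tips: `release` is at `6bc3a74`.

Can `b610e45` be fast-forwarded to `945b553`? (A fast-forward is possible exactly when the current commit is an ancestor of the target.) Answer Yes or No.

Yes

A fast-forward from b610e45 to 945b553 is possible iff b610e45 is an ancestor of 945b553.
Ancestors of 945b553: {8488c5e, 945b553, 992d2eb, b610e45}.
b610e45 is among them, so fast-forward is possible.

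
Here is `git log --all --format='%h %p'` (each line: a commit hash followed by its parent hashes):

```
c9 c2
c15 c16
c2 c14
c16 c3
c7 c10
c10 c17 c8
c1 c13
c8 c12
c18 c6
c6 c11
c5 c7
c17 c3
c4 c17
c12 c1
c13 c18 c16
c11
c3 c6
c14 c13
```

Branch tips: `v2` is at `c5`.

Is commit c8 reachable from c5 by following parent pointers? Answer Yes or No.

Yes

Ancestors of c5 (commits reachable by following parents): {c1, c10, c11, c12, c13, c16, c17, c18, c3, c5, c6, c7, c8}.
c8 is in that set, so it is an ancestor of c5.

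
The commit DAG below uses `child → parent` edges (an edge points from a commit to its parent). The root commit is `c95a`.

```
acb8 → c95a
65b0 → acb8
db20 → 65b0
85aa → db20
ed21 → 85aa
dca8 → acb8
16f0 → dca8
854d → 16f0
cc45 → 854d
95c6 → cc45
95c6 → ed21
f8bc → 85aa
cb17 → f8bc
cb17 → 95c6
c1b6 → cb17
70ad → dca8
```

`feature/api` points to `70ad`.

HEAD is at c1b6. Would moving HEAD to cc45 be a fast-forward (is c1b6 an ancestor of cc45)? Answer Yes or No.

A fast-forward from c1b6 to cc45 is possible iff c1b6 is an ancestor of cc45.
Ancestors of cc45: {16f0, 854d, acb8, c95a, cc45, dca8}.
c1b6 is not among them, so fast-forward is not possible.

No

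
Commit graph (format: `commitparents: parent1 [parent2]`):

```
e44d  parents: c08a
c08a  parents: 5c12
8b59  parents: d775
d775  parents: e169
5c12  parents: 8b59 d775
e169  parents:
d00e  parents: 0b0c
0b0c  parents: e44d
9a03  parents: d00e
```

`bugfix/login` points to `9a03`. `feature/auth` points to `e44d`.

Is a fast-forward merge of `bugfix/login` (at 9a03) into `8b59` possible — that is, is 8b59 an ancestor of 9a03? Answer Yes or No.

Yes

A fast-forward from 8b59 to 9a03 is possible iff 8b59 is an ancestor of 9a03.
Ancestors of 9a03: {0b0c, 5c12, 8b59, 9a03, c08a, d00e, d775, e169, e44d}.
8b59 is among them, so fast-forward is possible.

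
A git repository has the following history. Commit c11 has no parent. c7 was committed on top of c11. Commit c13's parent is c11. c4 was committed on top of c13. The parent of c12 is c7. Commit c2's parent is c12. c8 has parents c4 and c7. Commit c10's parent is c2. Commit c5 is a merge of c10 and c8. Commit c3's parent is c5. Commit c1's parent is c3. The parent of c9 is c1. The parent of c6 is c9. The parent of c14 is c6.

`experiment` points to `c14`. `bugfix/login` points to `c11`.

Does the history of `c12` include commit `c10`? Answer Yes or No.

No

Ancestors of c12: {c11, c12, c7}.
c10 is not in that set, so it is not an ancestor of c12.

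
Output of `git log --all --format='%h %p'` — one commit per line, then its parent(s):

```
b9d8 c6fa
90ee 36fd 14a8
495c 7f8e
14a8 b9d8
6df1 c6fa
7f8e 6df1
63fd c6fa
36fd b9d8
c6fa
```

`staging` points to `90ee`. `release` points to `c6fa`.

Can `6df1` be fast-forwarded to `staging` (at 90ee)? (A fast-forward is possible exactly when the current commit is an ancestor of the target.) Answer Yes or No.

A fast-forward from 6df1 to 90ee is possible iff 6df1 is an ancestor of 90ee.
Ancestors of 90ee: {14a8, 36fd, 90ee, b9d8, c6fa}.
6df1 is not among them, so fast-forward is not possible.

No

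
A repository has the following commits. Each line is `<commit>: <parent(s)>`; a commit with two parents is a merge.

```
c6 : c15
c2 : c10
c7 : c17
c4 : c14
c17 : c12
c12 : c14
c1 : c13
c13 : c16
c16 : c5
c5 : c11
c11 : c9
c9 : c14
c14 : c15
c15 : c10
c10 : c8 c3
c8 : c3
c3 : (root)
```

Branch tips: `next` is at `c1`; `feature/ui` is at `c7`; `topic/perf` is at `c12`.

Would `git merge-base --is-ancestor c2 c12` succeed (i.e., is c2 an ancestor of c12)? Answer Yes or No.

Ancestors of c12: {c10, c12, c14, c15, c3, c8}.
c2 is not in that set, so it is not an ancestor of c12.

No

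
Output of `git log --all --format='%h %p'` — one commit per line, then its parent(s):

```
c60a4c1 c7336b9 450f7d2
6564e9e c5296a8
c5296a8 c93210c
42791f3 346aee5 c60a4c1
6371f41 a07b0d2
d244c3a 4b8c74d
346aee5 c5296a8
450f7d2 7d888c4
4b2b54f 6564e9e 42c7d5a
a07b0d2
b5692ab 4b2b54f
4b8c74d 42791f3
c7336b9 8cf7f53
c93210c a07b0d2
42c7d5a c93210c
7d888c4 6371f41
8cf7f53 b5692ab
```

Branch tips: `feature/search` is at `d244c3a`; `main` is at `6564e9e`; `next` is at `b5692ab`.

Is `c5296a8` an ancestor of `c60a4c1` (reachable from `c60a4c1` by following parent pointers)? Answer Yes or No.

Yes

Ancestors of c60a4c1 (commits reachable by following parents): {42c7d5a, 450f7d2, 4b2b54f, 6371f41, 6564e9e, 7d888c4, 8cf7f53, a07b0d2, b5692ab, c5296a8, c60a4c1, c7336b9, c93210c}.
c5296a8 is in that set, so it is an ancestor of c60a4c1.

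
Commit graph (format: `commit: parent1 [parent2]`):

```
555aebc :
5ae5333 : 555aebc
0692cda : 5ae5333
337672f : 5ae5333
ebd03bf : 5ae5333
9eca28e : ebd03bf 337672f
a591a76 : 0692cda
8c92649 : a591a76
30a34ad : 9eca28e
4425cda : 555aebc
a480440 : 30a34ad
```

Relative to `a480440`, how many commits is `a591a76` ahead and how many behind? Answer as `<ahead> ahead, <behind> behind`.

Reachable from a591a76: {0692cda, 555aebc, 5ae5333, a591a76}.
Reachable from a480440: {30a34ad, 337672f, 555aebc, 5ae5333, 9eca28e, a480440, ebd03bf}.
Only in a591a76's history (ahead): {0692cda, a591a76} — 2.
Only in a480440's history (behind): {30a34ad, 337672f, 9eca28e, a480440, ebd03bf} — 5.

2 ahead, 5 behind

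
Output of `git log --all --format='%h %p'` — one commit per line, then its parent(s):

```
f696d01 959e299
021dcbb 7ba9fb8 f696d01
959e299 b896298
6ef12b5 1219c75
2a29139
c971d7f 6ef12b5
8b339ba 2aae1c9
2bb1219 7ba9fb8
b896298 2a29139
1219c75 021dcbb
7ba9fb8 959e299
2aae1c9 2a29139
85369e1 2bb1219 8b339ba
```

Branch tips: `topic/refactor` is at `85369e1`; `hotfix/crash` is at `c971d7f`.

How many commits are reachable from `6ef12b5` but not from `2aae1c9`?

Reachable from 6ef12b5: {021dcbb, 1219c75, 2a29139, 6ef12b5, 7ba9fb8, 959e299, b896298, f696d01}.
Reachable from 2aae1c9: {2a29139, 2aae1c9}.
In 6ef12b5's history but not 2aae1c9's: {021dcbb, 1219c75, 6ef12b5, 7ba9fb8, 959e299, b896298, f696d01} — 7 commits.

7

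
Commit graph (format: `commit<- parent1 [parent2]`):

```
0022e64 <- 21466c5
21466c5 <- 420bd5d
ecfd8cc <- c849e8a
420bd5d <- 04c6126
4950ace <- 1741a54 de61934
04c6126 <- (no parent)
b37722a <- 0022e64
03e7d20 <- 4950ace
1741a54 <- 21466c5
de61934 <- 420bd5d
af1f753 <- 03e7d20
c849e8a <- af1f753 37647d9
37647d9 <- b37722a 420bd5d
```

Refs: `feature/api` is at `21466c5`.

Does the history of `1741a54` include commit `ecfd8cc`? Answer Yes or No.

Ancestors of 1741a54: {04c6126, 1741a54, 21466c5, 420bd5d}.
ecfd8cc is not in that set, so it is not an ancestor of 1741a54.

No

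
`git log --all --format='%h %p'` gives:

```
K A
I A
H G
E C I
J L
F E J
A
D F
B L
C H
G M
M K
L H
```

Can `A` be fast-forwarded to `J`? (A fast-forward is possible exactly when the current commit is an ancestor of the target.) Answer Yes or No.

A fast-forward from A to J is possible iff A is an ancestor of J.
Ancestors of J: {A, G, H, J, K, L, M}.
A is among them, so fast-forward is possible.

Yes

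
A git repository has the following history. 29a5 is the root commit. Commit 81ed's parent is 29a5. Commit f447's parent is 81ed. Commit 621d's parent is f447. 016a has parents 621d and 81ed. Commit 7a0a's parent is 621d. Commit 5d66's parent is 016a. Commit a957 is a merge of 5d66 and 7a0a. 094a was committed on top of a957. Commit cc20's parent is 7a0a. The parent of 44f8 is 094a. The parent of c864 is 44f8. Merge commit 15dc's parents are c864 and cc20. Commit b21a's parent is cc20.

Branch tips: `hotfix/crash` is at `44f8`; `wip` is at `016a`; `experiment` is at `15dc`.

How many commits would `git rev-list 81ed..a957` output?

6

Reachable from a957: {016a, 29a5, 5d66, 621d, 7a0a, 81ed, a957, f447}.
Reachable from 81ed: {29a5, 81ed}.
In a957's history but not 81ed's: {016a, 5d66, 621d, 7a0a, a957, f447} — 6 commits.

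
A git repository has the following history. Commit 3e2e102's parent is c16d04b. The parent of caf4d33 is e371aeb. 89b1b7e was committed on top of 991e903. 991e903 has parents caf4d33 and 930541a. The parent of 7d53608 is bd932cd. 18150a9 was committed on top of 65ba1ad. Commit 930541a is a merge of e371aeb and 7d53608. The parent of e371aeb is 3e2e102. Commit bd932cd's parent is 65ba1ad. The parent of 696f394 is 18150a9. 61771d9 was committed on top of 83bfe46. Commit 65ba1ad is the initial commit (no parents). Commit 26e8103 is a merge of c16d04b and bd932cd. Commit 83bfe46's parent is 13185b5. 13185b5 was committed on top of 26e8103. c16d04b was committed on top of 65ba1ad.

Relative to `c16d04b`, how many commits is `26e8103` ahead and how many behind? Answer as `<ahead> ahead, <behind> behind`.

2 ahead, 0 behind

Reachable from 26e8103: {26e8103, 65ba1ad, bd932cd, c16d04b}.
Reachable from c16d04b: {65ba1ad, c16d04b}.
Only in 26e8103's history (ahead): {26e8103, bd932cd} — 2.
Only in c16d04b's history (behind): {} — 0.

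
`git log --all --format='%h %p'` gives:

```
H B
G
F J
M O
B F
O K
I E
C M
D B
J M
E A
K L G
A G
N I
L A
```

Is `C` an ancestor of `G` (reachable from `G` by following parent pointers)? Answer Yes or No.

No

Ancestors of G: {G}.
C is not in that set, so it is not an ancestor of G.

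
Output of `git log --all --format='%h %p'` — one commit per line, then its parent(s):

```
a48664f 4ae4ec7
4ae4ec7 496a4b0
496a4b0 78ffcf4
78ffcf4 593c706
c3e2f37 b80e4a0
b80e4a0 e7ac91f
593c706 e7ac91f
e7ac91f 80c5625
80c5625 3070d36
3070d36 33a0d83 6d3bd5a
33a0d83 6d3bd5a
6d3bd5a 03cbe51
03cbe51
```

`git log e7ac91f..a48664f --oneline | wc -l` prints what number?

5

Reachable from a48664f: {03cbe51, 3070d36, 33a0d83, 496a4b0, 4ae4ec7, 593c706, 6d3bd5a, 78ffcf4, 80c5625, a48664f, e7ac91f}.
Reachable from e7ac91f: {03cbe51, 3070d36, 33a0d83, 6d3bd5a, 80c5625, e7ac91f}.
In a48664f's history but not e7ac91f's: {496a4b0, 4ae4ec7, 593c706, 78ffcf4, a48664f} — 5 commits.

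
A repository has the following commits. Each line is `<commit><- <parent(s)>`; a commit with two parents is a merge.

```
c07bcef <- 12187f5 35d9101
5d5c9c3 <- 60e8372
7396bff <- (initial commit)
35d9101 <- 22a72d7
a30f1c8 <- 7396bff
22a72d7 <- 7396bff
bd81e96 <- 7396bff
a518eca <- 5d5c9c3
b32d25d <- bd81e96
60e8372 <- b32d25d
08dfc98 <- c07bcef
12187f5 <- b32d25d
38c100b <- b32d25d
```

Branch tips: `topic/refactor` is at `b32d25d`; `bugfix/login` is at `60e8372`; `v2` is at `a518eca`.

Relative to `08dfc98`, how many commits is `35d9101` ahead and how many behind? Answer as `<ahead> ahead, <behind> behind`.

0 ahead, 5 behind

Reachable from 35d9101: {22a72d7, 35d9101, 7396bff}.
Reachable from 08dfc98: {08dfc98, 12187f5, 22a72d7, 35d9101, 7396bff, b32d25d, bd81e96, c07bcef}.
Only in 35d9101's history (ahead): {} — 0.
Only in 08dfc98's history (behind): {08dfc98, 12187f5, b32d25d, bd81e96, c07bcef} — 5.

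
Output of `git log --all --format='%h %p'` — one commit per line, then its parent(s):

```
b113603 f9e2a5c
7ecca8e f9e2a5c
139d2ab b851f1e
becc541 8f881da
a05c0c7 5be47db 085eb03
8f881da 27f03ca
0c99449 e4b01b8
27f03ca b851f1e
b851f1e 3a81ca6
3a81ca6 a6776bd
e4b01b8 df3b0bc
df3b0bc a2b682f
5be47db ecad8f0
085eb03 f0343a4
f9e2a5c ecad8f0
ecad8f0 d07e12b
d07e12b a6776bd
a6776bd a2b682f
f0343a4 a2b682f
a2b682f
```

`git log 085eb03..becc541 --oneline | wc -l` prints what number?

Reachable from becc541: {27f03ca, 3a81ca6, 8f881da, a2b682f, a6776bd, b851f1e, becc541}.
Reachable from 085eb03: {085eb03, a2b682f, f0343a4}.
In becc541's history but not 085eb03's: {27f03ca, 3a81ca6, 8f881da, a6776bd, b851f1e, becc541} — 6 commits.

6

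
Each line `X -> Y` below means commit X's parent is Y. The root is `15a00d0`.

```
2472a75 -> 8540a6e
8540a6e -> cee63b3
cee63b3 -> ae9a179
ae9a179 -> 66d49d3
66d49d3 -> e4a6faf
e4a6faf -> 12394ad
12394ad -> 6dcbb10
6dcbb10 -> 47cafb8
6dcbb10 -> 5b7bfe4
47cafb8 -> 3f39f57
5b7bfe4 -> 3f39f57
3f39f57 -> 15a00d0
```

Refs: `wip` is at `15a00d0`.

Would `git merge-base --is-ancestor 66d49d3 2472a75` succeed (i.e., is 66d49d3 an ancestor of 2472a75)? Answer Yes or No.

Yes

Ancestors of 2472a75 (commits reachable by following parents): {12394ad, 15a00d0, 2472a75, 3f39f57, 47cafb8, 5b7bfe4, 66d49d3, 6dcbb10, 8540a6e, ae9a179, cee63b3, e4a6faf}.
66d49d3 is in that set, so it is an ancestor of 2472a75.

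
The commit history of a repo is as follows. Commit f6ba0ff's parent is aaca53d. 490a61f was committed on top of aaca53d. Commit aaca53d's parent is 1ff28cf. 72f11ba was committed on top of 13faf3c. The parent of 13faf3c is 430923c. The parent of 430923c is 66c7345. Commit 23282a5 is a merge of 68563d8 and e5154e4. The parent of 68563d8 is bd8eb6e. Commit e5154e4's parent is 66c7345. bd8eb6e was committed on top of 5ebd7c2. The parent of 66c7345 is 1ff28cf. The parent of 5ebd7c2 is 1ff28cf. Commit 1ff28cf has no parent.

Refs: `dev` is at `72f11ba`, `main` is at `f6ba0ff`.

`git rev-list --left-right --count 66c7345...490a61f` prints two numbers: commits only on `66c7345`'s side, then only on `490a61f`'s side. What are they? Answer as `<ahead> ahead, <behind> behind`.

1 ahead, 2 behind

Reachable from 66c7345: {1ff28cf, 66c7345}.
Reachable from 490a61f: {1ff28cf, 490a61f, aaca53d}.
Only in 66c7345's history (ahead): {66c7345} — 1.
Only in 490a61f's history (behind): {490a61f, aaca53d} — 2.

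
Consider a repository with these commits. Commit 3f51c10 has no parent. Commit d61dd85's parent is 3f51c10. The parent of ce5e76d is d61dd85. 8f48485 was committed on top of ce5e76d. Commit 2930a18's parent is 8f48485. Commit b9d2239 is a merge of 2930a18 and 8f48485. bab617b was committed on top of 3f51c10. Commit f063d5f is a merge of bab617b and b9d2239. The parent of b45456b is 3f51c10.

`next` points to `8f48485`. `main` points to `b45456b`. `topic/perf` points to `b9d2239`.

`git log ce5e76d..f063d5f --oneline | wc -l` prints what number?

Reachable from f063d5f: {2930a18, 3f51c10, 8f48485, b9d2239, bab617b, ce5e76d, d61dd85, f063d5f}.
Reachable from ce5e76d: {3f51c10, ce5e76d, d61dd85}.
In f063d5f's history but not ce5e76d's: {2930a18, 8f48485, b9d2239, bab617b, f063d5f} — 5 commits.

5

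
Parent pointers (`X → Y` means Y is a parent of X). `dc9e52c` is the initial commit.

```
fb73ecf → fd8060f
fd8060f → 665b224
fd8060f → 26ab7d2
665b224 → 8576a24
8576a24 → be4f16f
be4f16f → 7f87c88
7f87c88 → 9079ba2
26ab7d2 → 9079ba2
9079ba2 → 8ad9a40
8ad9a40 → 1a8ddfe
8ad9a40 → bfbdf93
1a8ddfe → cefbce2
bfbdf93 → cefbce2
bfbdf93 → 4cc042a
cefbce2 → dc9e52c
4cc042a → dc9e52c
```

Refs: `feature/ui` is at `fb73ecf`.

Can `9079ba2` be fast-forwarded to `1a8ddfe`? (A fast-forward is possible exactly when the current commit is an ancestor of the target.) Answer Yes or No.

No

A fast-forward from 9079ba2 to 1a8ddfe is possible iff 9079ba2 is an ancestor of 1a8ddfe.
Ancestors of 1a8ddfe: {1a8ddfe, cefbce2, dc9e52c}.
9079ba2 is not among them, so fast-forward is not possible.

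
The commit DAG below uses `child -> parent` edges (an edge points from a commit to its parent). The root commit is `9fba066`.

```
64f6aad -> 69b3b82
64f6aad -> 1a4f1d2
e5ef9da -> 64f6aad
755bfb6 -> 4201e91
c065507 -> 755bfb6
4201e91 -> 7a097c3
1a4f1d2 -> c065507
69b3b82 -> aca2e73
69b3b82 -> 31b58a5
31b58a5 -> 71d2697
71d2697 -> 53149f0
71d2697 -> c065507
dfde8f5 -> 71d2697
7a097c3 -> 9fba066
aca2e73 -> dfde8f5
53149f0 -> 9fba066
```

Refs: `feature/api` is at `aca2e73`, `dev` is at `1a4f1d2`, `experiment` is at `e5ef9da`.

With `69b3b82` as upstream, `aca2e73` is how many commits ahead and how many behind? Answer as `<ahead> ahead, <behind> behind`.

Reachable from aca2e73: {4201e91, 53149f0, 71d2697, 755bfb6, 7a097c3, 9fba066, aca2e73, c065507, dfde8f5}.
Reachable from 69b3b82: {31b58a5, 4201e91, 53149f0, 69b3b82, 71d2697, 755bfb6, 7a097c3, 9fba066, aca2e73, c065507, dfde8f5}.
Only in aca2e73's history (ahead): {} — 0.
Only in 69b3b82's history (behind): {31b58a5, 69b3b82} — 2.

0 ahead, 2 behind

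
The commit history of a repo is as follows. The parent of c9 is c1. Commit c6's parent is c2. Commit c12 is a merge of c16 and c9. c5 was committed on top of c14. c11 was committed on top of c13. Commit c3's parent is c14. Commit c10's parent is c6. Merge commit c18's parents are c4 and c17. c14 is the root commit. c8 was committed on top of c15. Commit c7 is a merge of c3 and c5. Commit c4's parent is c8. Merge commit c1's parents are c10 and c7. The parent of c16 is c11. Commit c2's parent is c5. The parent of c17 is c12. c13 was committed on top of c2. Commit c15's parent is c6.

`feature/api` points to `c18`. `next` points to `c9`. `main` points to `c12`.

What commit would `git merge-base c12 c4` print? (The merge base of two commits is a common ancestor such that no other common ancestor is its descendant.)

c6

Ancestors of c12: {c1, c10, c11, c12, c13, c14, c16, c2, c3, c5, c6, c7, c9}.
Ancestors of c4: {c14, c15, c2, c4, c5, c6, c8}.
Common ancestors: {c14, c2, c5, c6}.
Among these, c6 is not an ancestor of any other common ancestor — it is the merge base.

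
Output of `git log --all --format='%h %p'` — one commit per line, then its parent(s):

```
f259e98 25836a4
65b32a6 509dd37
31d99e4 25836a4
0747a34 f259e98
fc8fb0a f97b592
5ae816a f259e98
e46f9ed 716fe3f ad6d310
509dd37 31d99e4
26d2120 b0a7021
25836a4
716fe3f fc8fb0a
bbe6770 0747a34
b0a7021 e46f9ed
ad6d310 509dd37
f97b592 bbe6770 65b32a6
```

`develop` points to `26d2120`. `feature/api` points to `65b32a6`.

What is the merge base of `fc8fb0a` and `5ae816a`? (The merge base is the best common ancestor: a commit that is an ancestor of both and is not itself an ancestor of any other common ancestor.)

Ancestors of fc8fb0a: {0747a34, 25836a4, 31d99e4, 509dd37, 65b32a6, bbe6770, f259e98, f97b592, fc8fb0a}.
Ancestors of 5ae816a: {25836a4, 5ae816a, f259e98}.
Common ancestors: {25836a4, f259e98}.
Among these, f259e98 is not an ancestor of any other common ancestor — it is the merge base.

f259e98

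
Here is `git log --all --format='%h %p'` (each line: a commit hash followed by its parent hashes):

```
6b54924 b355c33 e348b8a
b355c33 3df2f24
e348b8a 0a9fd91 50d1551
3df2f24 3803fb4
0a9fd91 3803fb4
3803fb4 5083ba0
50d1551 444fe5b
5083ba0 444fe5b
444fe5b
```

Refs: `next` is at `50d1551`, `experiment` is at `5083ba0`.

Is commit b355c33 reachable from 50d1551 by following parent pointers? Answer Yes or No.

Ancestors of 50d1551: {444fe5b, 50d1551}.
b355c33 is not in that set, so it is not an ancestor of 50d1551.

No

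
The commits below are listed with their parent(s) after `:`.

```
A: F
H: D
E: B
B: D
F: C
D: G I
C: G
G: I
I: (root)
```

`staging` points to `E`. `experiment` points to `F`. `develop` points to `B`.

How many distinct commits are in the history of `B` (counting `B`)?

Walking parent pointers from B: reachable set = {B, D, G, I}.
That is 4 commits.

4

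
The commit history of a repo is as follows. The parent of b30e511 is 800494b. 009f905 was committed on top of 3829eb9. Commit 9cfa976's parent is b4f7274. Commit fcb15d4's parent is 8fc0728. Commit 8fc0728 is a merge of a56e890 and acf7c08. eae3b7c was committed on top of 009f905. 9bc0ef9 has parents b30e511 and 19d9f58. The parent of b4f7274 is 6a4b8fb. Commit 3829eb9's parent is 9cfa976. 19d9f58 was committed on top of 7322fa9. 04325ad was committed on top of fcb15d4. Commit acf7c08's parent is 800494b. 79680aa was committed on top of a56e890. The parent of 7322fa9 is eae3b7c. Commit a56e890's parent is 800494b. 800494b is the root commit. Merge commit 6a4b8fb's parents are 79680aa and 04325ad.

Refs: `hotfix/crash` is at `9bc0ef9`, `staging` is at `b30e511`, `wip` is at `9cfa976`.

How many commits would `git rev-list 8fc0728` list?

Walking parent pointers from 8fc0728: reachable set = {800494b, 8fc0728, a56e890, acf7c08}.
That is 4 commits.

4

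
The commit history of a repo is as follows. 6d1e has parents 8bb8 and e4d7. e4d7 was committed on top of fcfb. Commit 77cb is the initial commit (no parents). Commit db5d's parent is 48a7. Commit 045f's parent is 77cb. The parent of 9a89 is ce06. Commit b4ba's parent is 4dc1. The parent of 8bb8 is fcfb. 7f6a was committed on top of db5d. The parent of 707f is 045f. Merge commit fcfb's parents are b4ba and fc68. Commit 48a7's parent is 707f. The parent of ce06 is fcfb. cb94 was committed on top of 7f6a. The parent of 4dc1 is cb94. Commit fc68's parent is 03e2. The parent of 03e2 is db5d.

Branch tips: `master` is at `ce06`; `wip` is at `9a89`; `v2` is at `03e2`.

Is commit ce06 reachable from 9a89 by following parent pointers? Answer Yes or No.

Ancestors of 9a89 (commits reachable by following parents): {03e2, 045f, 48a7, 4dc1, 707f, 77cb, 7f6a, 9a89, b4ba, cb94, ce06, db5d, fc68, fcfb}.
ce06 is in that set, so it is an ancestor of 9a89.

Yes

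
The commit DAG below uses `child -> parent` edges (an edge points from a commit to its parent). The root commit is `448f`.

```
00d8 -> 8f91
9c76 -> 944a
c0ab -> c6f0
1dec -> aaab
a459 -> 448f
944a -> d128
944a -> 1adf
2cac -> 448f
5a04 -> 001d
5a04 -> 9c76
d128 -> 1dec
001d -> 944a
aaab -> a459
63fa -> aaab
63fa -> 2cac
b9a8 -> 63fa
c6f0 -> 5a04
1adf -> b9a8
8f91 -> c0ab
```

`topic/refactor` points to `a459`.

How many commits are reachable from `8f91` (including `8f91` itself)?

Walking parent pointers from 8f91: reachable set = {001d, 1adf, 1dec, 2cac, 448f, 5a04, 63fa, 8f91, 944a, 9c76, a459, aaab, b9a8, c0ab, c6f0, d128}.
That is 16 commits.

16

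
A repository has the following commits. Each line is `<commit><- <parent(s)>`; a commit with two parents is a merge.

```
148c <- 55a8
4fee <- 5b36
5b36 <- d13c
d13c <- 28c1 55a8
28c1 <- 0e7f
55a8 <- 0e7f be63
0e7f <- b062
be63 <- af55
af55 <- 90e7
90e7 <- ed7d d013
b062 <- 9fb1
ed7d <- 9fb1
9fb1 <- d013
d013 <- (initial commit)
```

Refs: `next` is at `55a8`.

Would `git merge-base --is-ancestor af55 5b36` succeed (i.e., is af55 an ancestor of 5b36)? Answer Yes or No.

Ancestors of 5b36 (commits reachable by following parents): {0e7f, 28c1, 55a8, 5b36, 90e7, 9fb1, af55, b062, be63, d013, d13c, ed7d}.
af55 is in that set, so it is an ancestor of 5b36.

Yes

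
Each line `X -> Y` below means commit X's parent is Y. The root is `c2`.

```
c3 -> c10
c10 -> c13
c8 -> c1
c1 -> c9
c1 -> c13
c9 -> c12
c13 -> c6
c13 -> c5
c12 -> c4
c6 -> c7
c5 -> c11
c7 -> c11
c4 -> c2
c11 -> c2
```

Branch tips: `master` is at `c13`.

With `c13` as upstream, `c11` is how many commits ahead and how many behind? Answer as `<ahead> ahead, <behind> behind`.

Reachable from c11: {c11, c2}.
Reachable from c13: {c11, c13, c2, c5, c6, c7}.
Only in c11's history (ahead): {} — 0.
Only in c13's history (behind): {c13, c5, c6, c7} — 4.

0 ahead, 4 behind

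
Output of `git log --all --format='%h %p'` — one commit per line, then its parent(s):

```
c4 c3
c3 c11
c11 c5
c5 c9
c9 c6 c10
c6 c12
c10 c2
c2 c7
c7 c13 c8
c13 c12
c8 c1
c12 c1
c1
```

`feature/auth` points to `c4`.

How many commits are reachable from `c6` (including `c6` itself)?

Walking parent pointers from c6: reachable set = {c1, c12, c6}.
That is 3 commits.

3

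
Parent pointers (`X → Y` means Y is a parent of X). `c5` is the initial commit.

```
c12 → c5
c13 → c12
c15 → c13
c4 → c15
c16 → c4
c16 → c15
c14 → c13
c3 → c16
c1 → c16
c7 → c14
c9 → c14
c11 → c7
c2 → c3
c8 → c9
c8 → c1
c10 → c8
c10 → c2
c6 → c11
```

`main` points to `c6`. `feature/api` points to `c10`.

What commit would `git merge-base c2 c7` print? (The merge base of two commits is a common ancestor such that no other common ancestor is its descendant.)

c13

Ancestors of c2: {c12, c13, c15, c16, c2, c3, c4, c5}.
Ancestors of c7: {c12, c13, c14, c5, c7}.
Common ancestors: {c12, c13, c5}.
Among these, c13 is not an ancestor of any other common ancestor — it is the merge base.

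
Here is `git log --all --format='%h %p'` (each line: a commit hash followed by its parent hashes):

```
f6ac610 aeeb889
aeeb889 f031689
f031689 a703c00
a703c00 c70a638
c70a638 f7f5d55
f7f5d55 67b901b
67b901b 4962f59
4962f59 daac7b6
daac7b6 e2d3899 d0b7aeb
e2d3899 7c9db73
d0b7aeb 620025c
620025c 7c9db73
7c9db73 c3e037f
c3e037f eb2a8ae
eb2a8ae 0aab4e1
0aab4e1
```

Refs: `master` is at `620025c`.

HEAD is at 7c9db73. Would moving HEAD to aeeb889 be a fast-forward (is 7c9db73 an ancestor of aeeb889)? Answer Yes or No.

A fast-forward from 7c9db73 to aeeb889 is possible iff 7c9db73 is an ancestor of aeeb889.
Ancestors of aeeb889: {0aab4e1, 4962f59, 620025c, 67b901b, 7c9db73, a703c00, aeeb889, c3e037f, c70a638, d0b7aeb, daac7b6, e2d3899, eb2a8ae, f031689, f7f5d55}.
7c9db73 is among them, so fast-forward is possible.

Yes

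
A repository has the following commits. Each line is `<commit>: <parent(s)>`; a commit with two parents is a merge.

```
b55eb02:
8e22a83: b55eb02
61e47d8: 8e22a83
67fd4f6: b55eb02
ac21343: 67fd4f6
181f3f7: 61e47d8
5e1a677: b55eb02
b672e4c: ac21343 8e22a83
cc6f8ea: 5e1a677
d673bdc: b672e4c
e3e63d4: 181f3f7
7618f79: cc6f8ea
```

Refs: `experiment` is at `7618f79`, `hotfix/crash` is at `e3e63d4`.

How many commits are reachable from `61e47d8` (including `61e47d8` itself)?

Walking parent pointers from 61e47d8: reachable set = {61e47d8, 8e22a83, b55eb02}.
That is 3 commits.

3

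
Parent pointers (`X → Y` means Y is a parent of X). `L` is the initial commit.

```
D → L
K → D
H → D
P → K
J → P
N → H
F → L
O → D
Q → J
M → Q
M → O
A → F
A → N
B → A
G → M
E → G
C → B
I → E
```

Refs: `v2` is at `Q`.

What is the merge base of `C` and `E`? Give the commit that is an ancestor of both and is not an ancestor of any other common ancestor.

Ancestors of C: {A, B, C, D, F, H, L, N}.
Ancestors of E: {D, E, G, J, K, L, M, O, P, Q}.
Common ancestors: {D, L}.
Among these, D is not an ancestor of any other common ancestor — it is the merge base.

D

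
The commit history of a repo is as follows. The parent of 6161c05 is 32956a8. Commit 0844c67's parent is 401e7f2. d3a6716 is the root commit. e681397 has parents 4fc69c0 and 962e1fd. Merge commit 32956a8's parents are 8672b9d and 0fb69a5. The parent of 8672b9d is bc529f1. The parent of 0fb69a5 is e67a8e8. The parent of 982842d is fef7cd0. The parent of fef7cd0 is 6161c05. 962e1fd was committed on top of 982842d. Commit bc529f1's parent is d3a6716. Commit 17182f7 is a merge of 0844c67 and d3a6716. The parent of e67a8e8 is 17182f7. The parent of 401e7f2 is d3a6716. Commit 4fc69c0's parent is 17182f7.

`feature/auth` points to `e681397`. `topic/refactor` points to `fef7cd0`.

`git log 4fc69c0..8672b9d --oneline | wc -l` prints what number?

Reachable from 8672b9d: {8672b9d, bc529f1, d3a6716}.
Reachable from 4fc69c0: {0844c67, 17182f7, 401e7f2, 4fc69c0, d3a6716}.
In 8672b9d's history but not 4fc69c0's: {8672b9d, bc529f1} — 2 commits.

2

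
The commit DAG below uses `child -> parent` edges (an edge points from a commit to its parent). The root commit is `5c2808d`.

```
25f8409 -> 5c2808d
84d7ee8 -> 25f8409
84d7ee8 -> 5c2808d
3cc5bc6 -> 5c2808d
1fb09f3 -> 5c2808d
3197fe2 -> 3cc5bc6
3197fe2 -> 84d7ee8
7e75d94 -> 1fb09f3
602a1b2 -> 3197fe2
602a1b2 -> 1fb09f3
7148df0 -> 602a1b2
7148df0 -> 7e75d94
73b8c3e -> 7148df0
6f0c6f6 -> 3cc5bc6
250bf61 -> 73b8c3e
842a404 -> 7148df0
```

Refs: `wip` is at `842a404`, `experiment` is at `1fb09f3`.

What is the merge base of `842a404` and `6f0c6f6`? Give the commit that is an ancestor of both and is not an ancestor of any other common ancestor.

3cc5bc6

Ancestors of 842a404: {1fb09f3, 25f8409, 3197fe2, 3cc5bc6, 5c2808d, 602a1b2, 7148df0, 7e75d94, 842a404, 84d7ee8}.
Ancestors of 6f0c6f6: {3cc5bc6, 5c2808d, 6f0c6f6}.
Common ancestors: {3cc5bc6, 5c2808d}.
Among these, 3cc5bc6 is not an ancestor of any other common ancestor — it is the merge base.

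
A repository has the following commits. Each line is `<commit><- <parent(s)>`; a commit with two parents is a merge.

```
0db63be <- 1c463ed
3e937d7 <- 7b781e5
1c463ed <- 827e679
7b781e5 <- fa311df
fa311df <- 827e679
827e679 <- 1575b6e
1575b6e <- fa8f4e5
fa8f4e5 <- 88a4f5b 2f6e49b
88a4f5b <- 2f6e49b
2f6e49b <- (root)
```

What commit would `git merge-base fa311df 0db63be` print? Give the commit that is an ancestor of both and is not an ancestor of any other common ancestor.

827e679

Ancestors of fa311df: {1575b6e, 2f6e49b, 827e679, 88a4f5b, fa311df, fa8f4e5}.
Ancestors of 0db63be: {0db63be, 1575b6e, 1c463ed, 2f6e49b, 827e679, 88a4f5b, fa8f4e5}.
Common ancestors: {1575b6e, 2f6e49b, 827e679, 88a4f5b, fa8f4e5}.
Among these, 827e679 is not an ancestor of any other common ancestor — it is the merge base.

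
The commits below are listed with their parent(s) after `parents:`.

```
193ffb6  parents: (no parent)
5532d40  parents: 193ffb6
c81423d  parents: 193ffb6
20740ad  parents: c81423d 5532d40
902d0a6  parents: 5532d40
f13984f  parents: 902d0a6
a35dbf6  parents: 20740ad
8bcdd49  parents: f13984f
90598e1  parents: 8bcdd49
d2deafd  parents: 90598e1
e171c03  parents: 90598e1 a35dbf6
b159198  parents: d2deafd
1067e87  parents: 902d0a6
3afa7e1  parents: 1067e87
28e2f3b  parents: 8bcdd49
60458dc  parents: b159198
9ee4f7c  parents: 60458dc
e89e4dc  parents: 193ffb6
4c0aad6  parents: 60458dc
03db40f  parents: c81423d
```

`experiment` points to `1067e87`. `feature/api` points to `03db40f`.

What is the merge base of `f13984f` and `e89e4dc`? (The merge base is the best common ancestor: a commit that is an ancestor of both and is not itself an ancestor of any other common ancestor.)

193ffb6

Ancestors of f13984f: {193ffb6, 5532d40, 902d0a6, f13984f}.
Ancestors of e89e4dc: {193ffb6, e89e4dc}.
Common ancestors: {193ffb6}.
The only common ancestor is 193ffb6, so it is the merge base.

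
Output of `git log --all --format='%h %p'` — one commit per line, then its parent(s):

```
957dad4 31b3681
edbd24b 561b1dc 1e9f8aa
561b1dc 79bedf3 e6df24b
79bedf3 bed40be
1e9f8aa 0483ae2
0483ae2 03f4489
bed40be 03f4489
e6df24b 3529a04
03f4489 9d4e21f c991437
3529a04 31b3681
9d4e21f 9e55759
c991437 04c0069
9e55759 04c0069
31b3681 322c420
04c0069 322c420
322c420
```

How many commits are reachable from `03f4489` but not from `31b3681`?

5

Reachable from 03f4489: {03f4489, 04c0069, 322c420, 9d4e21f, 9e55759, c991437}.
Reachable from 31b3681: {31b3681, 322c420}.
In 03f4489's history but not 31b3681's: {03f4489, 04c0069, 9d4e21f, 9e55759, c991437} — 5 commits.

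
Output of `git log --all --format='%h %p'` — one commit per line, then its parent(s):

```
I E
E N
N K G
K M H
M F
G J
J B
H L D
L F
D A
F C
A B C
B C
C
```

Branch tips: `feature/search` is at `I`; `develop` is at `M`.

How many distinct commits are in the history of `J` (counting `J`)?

3

Walking parent pointers from J: reachable set = {B, C, J}.
That is 3 commits.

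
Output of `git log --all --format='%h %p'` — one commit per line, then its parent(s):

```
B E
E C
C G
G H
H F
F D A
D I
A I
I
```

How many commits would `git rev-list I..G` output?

5

Reachable from G: {A, D, F, G, H, I}.
Reachable from I: {I}.
In G's history but not I's: {A, D, F, G, H} — 5 commits.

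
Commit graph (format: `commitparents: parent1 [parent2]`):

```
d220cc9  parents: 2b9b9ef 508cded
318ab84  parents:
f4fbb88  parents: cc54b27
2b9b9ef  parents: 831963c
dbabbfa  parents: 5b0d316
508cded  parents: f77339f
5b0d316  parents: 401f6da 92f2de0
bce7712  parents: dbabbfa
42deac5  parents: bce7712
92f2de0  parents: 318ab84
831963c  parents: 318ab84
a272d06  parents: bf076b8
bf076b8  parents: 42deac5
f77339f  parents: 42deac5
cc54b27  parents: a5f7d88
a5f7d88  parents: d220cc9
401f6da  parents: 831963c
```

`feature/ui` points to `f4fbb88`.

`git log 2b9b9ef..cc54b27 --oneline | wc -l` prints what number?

11

Reachable from cc54b27: {2b9b9ef, 318ab84, 401f6da, 42deac5, 508cded, 5b0d316, 831963c, 92f2de0, a5f7d88, bce7712, cc54b27, d220cc9, dbabbfa, f77339f}.
Reachable from 2b9b9ef: {2b9b9ef, 318ab84, 831963c}.
In cc54b27's history but not 2b9b9ef's: {401f6da, 42deac5, 508cded, 5b0d316, 92f2de0, a5f7d88, bce7712, cc54b27, d220cc9, dbabbfa, f77339f} — 11 commits.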